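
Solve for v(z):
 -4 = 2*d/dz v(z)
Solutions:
 v(z) = C1 - 2*z


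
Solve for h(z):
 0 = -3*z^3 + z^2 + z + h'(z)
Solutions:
 h(z) = C1 + 3*z^4/4 - z^3/3 - z^2/2


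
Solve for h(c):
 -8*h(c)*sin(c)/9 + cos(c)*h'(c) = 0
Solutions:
 h(c) = C1/cos(c)^(8/9)


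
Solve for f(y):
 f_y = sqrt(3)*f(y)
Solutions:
 f(y) = C1*exp(sqrt(3)*y)


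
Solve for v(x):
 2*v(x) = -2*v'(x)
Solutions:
 v(x) = C1*exp(-x)


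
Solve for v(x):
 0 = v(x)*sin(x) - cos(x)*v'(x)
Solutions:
 v(x) = C1/cos(x)


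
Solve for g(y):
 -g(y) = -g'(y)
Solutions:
 g(y) = C1*exp(y)


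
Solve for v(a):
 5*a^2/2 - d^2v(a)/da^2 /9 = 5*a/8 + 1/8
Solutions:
 v(a) = C1 + C2*a + 15*a^4/8 - 15*a^3/16 - 9*a^2/16


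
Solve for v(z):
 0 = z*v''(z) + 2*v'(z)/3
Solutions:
 v(z) = C1 + C2*z^(1/3)


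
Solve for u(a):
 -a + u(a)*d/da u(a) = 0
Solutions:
 u(a) = -sqrt(C1 + a^2)
 u(a) = sqrt(C1 + a^2)


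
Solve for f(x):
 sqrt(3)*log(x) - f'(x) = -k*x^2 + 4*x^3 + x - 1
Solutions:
 f(x) = C1 + k*x^3/3 - x^4 - x^2/2 + sqrt(3)*x*log(x) - sqrt(3)*x + x


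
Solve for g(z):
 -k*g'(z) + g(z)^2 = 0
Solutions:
 g(z) = -k/(C1*k + z)


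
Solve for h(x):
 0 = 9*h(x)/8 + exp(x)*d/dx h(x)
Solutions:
 h(x) = C1*exp(9*exp(-x)/8)


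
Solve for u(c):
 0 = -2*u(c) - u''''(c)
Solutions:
 u(c) = (C1*sin(2^(3/4)*c/2) + C2*cos(2^(3/4)*c/2))*exp(-2^(3/4)*c/2) + (C3*sin(2^(3/4)*c/2) + C4*cos(2^(3/4)*c/2))*exp(2^(3/4)*c/2)


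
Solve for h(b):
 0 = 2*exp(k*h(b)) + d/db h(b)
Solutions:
 h(b) = Piecewise((log(1/(C1*k + 2*b*k))/k, Ne(k, 0)), (nan, True))
 h(b) = Piecewise((C1 - 2*b, Eq(k, 0)), (nan, True))


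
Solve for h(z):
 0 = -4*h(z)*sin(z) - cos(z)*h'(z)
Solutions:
 h(z) = C1*cos(z)^4


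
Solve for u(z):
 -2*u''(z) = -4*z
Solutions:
 u(z) = C1 + C2*z + z^3/3


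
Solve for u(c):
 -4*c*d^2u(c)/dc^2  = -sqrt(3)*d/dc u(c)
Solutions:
 u(c) = C1 + C2*c^(sqrt(3)/4 + 1)


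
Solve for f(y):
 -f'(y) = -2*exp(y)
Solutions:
 f(y) = C1 + 2*exp(y)


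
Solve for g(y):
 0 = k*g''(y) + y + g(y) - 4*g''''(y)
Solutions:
 g(y) = C1*exp(-sqrt(2)*y*sqrt(k - sqrt(k^2 + 16))/4) + C2*exp(sqrt(2)*y*sqrt(k - sqrt(k^2 + 16))/4) + C3*exp(-sqrt(2)*y*sqrt(k + sqrt(k^2 + 16))/4) + C4*exp(sqrt(2)*y*sqrt(k + sqrt(k^2 + 16))/4) - y


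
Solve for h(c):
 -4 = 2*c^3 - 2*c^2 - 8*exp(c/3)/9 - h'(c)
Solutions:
 h(c) = C1 + c^4/2 - 2*c^3/3 + 4*c - 8*exp(c/3)/3


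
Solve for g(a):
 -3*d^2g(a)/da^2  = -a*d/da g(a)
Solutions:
 g(a) = C1 + C2*erfi(sqrt(6)*a/6)


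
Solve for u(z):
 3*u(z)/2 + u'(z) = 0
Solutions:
 u(z) = C1*exp(-3*z/2)


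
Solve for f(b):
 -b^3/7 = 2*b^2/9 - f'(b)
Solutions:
 f(b) = C1 + b^4/28 + 2*b^3/27


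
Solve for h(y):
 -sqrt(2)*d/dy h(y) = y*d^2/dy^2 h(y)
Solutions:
 h(y) = C1 + C2*y^(1 - sqrt(2))


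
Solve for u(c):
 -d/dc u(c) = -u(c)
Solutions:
 u(c) = C1*exp(c)


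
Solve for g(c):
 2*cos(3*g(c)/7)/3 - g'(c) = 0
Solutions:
 -2*c/3 - 7*log(sin(3*g(c)/7) - 1)/6 + 7*log(sin(3*g(c)/7) + 1)/6 = C1


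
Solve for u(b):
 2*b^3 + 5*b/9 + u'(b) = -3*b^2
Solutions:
 u(b) = C1 - b^4/2 - b^3 - 5*b^2/18


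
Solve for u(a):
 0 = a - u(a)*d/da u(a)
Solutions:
 u(a) = -sqrt(C1 + a^2)
 u(a) = sqrt(C1 + a^2)


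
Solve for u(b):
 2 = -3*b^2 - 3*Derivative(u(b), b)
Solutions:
 u(b) = C1 - b^3/3 - 2*b/3


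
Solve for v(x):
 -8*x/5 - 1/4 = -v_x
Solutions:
 v(x) = C1 + 4*x^2/5 + x/4


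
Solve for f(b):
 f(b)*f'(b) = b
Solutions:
 f(b) = -sqrt(C1 + b^2)
 f(b) = sqrt(C1 + b^2)


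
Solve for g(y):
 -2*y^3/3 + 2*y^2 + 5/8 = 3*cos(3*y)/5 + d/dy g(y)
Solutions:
 g(y) = C1 - y^4/6 + 2*y^3/3 + 5*y/8 - sin(3*y)/5


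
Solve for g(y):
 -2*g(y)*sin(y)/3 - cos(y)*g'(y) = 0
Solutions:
 g(y) = C1*cos(y)^(2/3)


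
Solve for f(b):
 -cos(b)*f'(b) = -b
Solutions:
 f(b) = C1 + Integral(b/cos(b), b)


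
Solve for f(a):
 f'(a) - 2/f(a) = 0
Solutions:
 f(a) = -sqrt(C1 + 4*a)
 f(a) = sqrt(C1 + 4*a)


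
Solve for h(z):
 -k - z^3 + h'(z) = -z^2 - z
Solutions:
 h(z) = C1 + k*z + z^4/4 - z^3/3 - z^2/2


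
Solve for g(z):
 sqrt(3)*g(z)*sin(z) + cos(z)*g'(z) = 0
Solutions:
 g(z) = C1*cos(z)^(sqrt(3))


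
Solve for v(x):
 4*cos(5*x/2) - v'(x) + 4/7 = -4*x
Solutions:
 v(x) = C1 + 2*x^2 + 4*x/7 + 8*sin(5*x/2)/5


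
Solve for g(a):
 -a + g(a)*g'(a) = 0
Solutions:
 g(a) = -sqrt(C1 + a^2)
 g(a) = sqrt(C1 + a^2)


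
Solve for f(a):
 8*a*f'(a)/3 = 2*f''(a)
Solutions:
 f(a) = C1 + C2*erfi(sqrt(6)*a/3)


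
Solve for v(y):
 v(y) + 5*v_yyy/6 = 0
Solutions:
 v(y) = C3*exp(-5^(2/3)*6^(1/3)*y/5) + (C1*sin(2^(1/3)*3^(5/6)*5^(2/3)*y/10) + C2*cos(2^(1/3)*3^(5/6)*5^(2/3)*y/10))*exp(5^(2/3)*6^(1/3)*y/10)


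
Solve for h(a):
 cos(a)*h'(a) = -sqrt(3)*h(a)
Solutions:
 h(a) = C1*(sin(a) - 1)^(sqrt(3)/2)/(sin(a) + 1)^(sqrt(3)/2)


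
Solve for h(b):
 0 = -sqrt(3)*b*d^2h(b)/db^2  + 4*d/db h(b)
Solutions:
 h(b) = C1 + C2*b^(1 + 4*sqrt(3)/3)


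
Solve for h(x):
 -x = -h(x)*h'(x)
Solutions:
 h(x) = -sqrt(C1 + x^2)
 h(x) = sqrt(C1 + x^2)


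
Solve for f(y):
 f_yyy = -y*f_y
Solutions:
 f(y) = C1 + Integral(C2*airyai(-y) + C3*airybi(-y), y)


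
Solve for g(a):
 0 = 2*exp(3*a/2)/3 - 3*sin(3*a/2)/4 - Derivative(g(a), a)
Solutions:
 g(a) = C1 + 4*exp(3*a/2)/9 + cos(3*a/2)/2


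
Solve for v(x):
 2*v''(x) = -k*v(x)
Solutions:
 v(x) = C1*exp(-sqrt(2)*x*sqrt(-k)/2) + C2*exp(sqrt(2)*x*sqrt(-k)/2)


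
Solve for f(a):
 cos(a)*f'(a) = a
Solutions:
 f(a) = C1 + Integral(a/cos(a), a)


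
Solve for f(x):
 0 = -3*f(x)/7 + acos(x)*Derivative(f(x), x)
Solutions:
 f(x) = C1*exp(3*Integral(1/acos(x), x)/7)


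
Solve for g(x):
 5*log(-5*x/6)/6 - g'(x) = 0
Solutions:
 g(x) = C1 + 5*x*log(-x)/6 + 5*x*(-log(6) - 1 + log(5))/6


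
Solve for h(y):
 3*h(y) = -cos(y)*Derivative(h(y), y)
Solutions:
 h(y) = C1*(sin(y) - 1)^(3/2)/(sin(y) + 1)^(3/2)


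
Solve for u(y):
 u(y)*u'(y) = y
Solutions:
 u(y) = -sqrt(C1 + y^2)
 u(y) = sqrt(C1 + y^2)


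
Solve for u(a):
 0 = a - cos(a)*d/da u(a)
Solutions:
 u(a) = C1 + Integral(a/cos(a), a)


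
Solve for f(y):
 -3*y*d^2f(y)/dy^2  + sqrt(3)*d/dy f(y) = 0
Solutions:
 f(y) = C1 + C2*y^(sqrt(3)/3 + 1)


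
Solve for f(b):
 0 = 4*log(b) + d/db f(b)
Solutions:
 f(b) = C1 - 4*b*log(b) + 4*b


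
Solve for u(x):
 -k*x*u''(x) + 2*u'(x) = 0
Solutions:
 u(x) = C1 + x^(((re(k) + 2)*re(k) + im(k)^2)/(re(k)^2 + im(k)^2))*(C2*sin(2*log(x)*Abs(im(k))/(re(k)^2 + im(k)^2)) + C3*cos(2*log(x)*im(k)/(re(k)^2 + im(k)^2)))


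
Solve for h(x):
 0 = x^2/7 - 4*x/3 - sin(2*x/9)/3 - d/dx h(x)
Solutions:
 h(x) = C1 + x^3/21 - 2*x^2/3 + 3*cos(2*x/9)/2


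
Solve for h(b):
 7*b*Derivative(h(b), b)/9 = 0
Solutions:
 h(b) = C1


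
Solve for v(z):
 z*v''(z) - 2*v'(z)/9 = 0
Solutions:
 v(z) = C1 + C2*z^(11/9)


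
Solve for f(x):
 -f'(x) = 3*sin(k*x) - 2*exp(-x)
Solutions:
 f(x) = C1 - 2*exp(-x) + 3*cos(k*x)/k


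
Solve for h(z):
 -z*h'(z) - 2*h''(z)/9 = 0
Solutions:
 h(z) = C1 + C2*erf(3*z/2)


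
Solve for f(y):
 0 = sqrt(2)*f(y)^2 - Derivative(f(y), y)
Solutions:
 f(y) = -1/(C1 + sqrt(2)*y)


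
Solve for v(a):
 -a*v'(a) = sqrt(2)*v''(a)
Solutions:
 v(a) = C1 + C2*erf(2^(1/4)*a/2)


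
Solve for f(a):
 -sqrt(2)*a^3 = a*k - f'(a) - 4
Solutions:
 f(a) = C1 + sqrt(2)*a^4/4 + a^2*k/2 - 4*a


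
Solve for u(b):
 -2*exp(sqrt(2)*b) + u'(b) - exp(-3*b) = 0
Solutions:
 u(b) = C1 + sqrt(2)*exp(sqrt(2)*b) - exp(-3*b)/3


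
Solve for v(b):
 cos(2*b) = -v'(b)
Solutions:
 v(b) = C1 - sin(2*b)/2


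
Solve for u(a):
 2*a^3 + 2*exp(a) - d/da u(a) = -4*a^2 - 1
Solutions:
 u(a) = C1 + a^4/2 + 4*a^3/3 + a + 2*exp(a)


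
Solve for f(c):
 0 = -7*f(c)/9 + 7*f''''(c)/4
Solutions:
 f(c) = C1*exp(-sqrt(6)*c/3) + C2*exp(sqrt(6)*c/3) + C3*sin(sqrt(6)*c/3) + C4*cos(sqrt(6)*c/3)


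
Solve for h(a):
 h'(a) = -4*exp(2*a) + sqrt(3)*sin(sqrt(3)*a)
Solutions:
 h(a) = C1 - 2*exp(2*a) - cos(sqrt(3)*a)


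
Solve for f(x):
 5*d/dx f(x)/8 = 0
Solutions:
 f(x) = C1


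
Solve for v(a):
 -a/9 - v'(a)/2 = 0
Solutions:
 v(a) = C1 - a^2/9


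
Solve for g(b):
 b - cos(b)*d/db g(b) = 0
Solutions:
 g(b) = C1 + Integral(b/cos(b), b)


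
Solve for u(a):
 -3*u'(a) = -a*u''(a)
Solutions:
 u(a) = C1 + C2*a^4


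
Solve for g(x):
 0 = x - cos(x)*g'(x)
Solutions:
 g(x) = C1 + Integral(x/cos(x), x)


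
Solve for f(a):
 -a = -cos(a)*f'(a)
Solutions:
 f(a) = C1 + Integral(a/cos(a), a)


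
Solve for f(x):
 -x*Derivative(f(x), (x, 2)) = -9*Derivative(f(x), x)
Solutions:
 f(x) = C1 + C2*x^10


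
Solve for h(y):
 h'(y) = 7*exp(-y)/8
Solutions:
 h(y) = C1 - 7*exp(-y)/8


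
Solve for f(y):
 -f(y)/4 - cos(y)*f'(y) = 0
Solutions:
 f(y) = C1*(sin(y) - 1)^(1/8)/(sin(y) + 1)^(1/8)


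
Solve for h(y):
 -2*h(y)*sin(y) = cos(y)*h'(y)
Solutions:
 h(y) = C1*cos(y)^2


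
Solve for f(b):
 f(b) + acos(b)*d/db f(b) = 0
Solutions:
 f(b) = C1*exp(-Integral(1/acos(b), b))


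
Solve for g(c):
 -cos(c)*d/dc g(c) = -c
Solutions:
 g(c) = C1 + Integral(c/cos(c), c)


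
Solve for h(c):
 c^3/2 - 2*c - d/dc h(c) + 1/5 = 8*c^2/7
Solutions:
 h(c) = C1 + c^4/8 - 8*c^3/21 - c^2 + c/5


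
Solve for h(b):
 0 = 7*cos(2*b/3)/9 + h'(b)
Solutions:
 h(b) = C1 - 7*sin(2*b/3)/6


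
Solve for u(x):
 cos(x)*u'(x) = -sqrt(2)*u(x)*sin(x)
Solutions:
 u(x) = C1*cos(x)^(sqrt(2))


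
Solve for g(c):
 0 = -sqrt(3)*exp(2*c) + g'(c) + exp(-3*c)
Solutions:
 g(c) = C1 + sqrt(3)*exp(2*c)/2 + exp(-3*c)/3


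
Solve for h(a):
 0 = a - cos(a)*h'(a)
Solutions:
 h(a) = C1 + Integral(a/cos(a), a)


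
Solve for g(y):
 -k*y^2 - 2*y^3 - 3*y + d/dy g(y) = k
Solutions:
 g(y) = C1 + k*y^3/3 + k*y + y^4/2 + 3*y^2/2


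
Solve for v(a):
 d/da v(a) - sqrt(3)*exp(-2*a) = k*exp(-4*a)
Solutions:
 v(a) = C1 - k*exp(-4*a)/4 - sqrt(3)*exp(-2*a)/2


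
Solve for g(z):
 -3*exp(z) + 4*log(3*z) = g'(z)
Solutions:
 g(z) = C1 + 4*z*log(z) + 4*z*(-1 + log(3)) - 3*exp(z)


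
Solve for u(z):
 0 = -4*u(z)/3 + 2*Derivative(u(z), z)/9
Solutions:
 u(z) = C1*exp(6*z)


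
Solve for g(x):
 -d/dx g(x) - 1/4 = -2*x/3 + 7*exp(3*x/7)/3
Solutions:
 g(x) = C1 + x^2/3 - x/4 - 49*exp(3*x/7)/9


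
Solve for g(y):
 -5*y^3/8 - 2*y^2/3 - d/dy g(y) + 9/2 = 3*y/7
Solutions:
 g(y) = C1 - 5*y^4/32 - 2*y^3/9 - 3*y^2/14 + 9*y/2


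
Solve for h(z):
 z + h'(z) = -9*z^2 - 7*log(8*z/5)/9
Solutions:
 h(z) = C1 - 3*z^3 - z^2/2 - 7*z*log(z)/9 - 7*z*log(2)/3 + 7*z/9 + 7*z*log(5)/9


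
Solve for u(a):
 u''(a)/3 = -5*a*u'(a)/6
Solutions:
 u(a) = C1 + C2*erf(sqrt(5)*a/2)


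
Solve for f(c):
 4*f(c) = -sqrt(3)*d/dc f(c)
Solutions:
 f(c) = C1*exp(-4*sqrt(3)*c/3)


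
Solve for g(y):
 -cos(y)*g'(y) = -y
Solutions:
 g(y) = C1 + Integral(y/cos(y), y)


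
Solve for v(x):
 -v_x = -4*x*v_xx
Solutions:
 v(x) = C1 + C2*x^(5/4)


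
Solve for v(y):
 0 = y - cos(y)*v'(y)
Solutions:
 v(y) = C1 + Integral(y/cos(y), y)


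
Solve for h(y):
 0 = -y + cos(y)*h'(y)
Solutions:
 h(y) = C1 + Integral(y/cos(y), y)


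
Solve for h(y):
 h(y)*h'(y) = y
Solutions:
 h(y) = -sqrt(C1 + y^2)
 h(y) = sqrt(C1 + y^2)


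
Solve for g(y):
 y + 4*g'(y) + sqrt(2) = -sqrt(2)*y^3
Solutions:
 g(y) = C1 - sqrt(2)*y^4/16 - y^2/8 - sqrt(2)*y/4


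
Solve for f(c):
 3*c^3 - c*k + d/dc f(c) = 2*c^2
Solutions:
 f(c) = C1 - 3*c^4/4 + 2*c^3/3 + c^2*k/2


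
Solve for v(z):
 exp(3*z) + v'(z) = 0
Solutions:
 v(z) = C1 - exp(3*z)/3


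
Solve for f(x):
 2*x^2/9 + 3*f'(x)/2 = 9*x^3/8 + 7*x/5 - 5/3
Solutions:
 f(x) = C1 + 3*x^4/16 - 4*x^3/81 + 7*x^2/15 - 10*x/9


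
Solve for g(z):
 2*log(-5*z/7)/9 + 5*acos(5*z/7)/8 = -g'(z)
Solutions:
 g(z) = C1 - 2*z*log(-z)/9 - 5*z*acos(5*z/7)/8 - 2*z*log(5)/9 + 2*z/9 + 2*z*log(7)/9 + sqrt(49 - 25*z^2)/8


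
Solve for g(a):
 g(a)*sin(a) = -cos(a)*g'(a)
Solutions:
 g(a) = C1*cos(a)


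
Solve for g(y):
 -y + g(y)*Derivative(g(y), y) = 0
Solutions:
 g(y) = -sqrt(C1 + y^2)
 g(y) = sqrt(C1 + y^2)


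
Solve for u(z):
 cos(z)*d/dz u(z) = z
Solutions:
 u(z) = C1 + Integral(z/cos(z), z)


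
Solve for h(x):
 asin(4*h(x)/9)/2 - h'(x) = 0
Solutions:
 Integral(1/asin(4*_y/9), (_y, h(x))) = C1 + x/2


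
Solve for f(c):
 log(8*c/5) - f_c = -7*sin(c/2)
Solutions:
 f(c) = C1 + c*log(c) - c*log(5) - c + 3*c*log(2) - 14*cos(c/2)


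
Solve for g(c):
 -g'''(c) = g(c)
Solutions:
 g(c) = C3*exp(-c) + (C1*sin(sqrt(3)*c/2) + C2*cos(sqrt(3)*c/2))*exp(c/2)


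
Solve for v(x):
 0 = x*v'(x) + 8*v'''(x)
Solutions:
 v(x) = C1 + Integral(C2*airyai(-x/2) + C3*airybi(-x/2), x)


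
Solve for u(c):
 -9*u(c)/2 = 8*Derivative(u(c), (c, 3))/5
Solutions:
 u(c) = C3*exp(c*(-2^(2/3)*45^(1/3) + 3*5^(1/3)*6^(2/3))/16)*sin(3*2^(2/3)*3^(1/6)*5^(1/3)*c/8) + C4*exp(c*(-2^(2/3)*45^(1/3) + 3*5^(1/3)*6^(2/3))/16)*cos(3*2^(2/3)*3^(1/6)*5^(1/3)*c/8) + C5*exp(-c*(2^(2/3)*45^(1/3) + 3*5^(1/3)*6^(2/3))/16) + (C1*sin(3*2^(2/3)*3^(1/6)*5^(1/3)*c/8) + C2*cos(3*2^(2/3)*3^(1/6)*5^(1/3)*c/8))*exp(2^(2/3)*45^(1/3)*c/8)


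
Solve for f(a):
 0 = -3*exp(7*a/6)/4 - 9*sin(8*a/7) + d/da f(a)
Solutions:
 f(a) = C1 + 9*exp(7*a/6)/14 - 63*cos(8*a/7)/8


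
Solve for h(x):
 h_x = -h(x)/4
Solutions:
 h(x) = C1*exp(-x/4)


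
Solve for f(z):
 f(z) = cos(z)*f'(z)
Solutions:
 f(z) = C1*sqrt(sin(z) + 1)/sqrt(sin(z) - 1)


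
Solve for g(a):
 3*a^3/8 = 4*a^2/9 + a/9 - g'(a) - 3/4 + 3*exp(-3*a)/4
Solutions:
 g(a) = C1 - 3*a^4/32 + 4*a^3/27 + a^2/18 - 3*a/4 - exp(-3*a)/4


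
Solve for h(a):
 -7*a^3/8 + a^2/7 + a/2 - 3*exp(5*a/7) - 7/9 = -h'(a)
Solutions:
 h(a) = C1 + 7*a^4/32 - a^3/21 - a^2/4 + 7*a/9 + 21*exp(5*a/7)/5


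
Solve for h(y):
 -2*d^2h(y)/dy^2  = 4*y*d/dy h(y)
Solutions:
 h(y) = C1 + C2*erf(y)


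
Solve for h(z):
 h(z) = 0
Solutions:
 h(z) = 0


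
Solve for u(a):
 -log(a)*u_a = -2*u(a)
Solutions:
 u(a) = C1*exp(2*li(a))


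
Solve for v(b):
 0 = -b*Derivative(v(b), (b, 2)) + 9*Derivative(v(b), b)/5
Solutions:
 v(b) = C1 + C2*b^(14/5)


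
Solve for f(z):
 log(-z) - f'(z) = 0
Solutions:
 f(z) = C1 + z*log(-z) - z


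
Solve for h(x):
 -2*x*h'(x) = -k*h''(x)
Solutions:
 h(x) = C1 + C2*erf(x*sqrt(-1/k))/sqrt(-1/k)


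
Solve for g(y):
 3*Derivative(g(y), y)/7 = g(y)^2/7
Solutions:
 g(y) = -3/(C1 + y)


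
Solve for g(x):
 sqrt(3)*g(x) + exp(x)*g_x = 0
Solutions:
 g(x) = C1*exp(sqrt(3)*exp(-x))


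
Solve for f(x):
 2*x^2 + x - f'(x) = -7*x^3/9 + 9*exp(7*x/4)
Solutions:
 f(x) = C1 + 7*x^4/36 + 2*x^3/3 + x^2/2 - 36*exp(7*x/4)/7


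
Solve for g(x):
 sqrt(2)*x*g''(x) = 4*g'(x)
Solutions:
 g(x) = C1 + C2*x^(1 + 2*sqrt(2))


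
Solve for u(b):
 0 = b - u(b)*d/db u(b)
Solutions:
 u(b) = -sqrt(C1 + b^2)
 u(b) = sqrt(C1 + b^2)


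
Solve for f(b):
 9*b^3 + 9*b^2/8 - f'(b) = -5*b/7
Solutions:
 f(b) = C1 + 9*b^4/4 + 3*b^3/8 + 5*b^2/14


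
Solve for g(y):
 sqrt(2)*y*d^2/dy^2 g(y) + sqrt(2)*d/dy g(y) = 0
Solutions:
 g(y) = C1 + C2*log(y)


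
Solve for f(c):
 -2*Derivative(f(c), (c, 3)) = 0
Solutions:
 f(c) = C1 + C2*c + C3*c^2


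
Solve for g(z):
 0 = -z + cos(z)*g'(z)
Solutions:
 g(z) = C1 + Integral(z/cos(z), z)


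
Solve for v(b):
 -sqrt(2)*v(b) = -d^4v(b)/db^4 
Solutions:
 v(b) = C1*exp(-2^(1/8)*b) + C2*exp(2^(1/8)*b) + C3*sin(2^(1/8)*b) + C4*cos(2^(1/8)*b)


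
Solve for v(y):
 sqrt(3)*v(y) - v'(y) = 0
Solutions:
 v(y) = C1*exp(sqrt(3)*y)


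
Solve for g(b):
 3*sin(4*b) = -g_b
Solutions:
 g(b) = C1 + 3*cos(4*b)/4


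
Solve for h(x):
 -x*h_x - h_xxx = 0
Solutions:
 h(x) = C1 + Integral(C2*airyai(-x) + C3*airybi(-x), x)


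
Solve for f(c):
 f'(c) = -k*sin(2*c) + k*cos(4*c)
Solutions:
 f(c) = C1 + k*sin(4*c)/4 + k*cos(2*c)/2


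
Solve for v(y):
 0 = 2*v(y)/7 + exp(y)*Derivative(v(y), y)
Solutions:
 v(y) = C1*exp(2*exp(-y)/7)


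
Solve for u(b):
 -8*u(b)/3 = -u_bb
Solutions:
 u(b) = C1*exp(-2*sqrt(6)*b/3) + C2*exp(2*sqrt(6)*b/3)


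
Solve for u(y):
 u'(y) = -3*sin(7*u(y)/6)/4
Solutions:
 3*y/4 + 3*log(cos(7*u(y)/6) - 1)/7 - 3*log(cos(7*u(y)/6) + 1)/7 = C1


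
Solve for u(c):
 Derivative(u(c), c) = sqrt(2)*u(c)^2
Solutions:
 u(c) = -1/(C1 + sqrt(2)*c)


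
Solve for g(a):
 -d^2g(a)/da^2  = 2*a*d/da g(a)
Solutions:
 g(a) = C1 + C2*erf(a)


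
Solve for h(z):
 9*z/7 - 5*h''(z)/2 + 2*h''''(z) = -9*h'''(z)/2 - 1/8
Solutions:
 h(z) = C1 + C2*z + C3*exp(z*(-9 + sqrt(161))/8) + C4*exp(-z*(9 + sqrt(161))/8) + 3*z^3/35 + 683*z^2/1400


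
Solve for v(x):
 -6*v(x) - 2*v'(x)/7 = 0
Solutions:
 v(x) = C1*exp(-21*x)


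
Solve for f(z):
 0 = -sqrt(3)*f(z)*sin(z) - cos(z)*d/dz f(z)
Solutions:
 f(z) = C1*cos(z)^(sqrt(3))


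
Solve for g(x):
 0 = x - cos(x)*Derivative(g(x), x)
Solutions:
 g(x) = C1 + Integral(x/cos(x), x)


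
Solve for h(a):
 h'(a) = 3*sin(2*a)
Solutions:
 h(a) = C1 - 3*cos(2*a)/2


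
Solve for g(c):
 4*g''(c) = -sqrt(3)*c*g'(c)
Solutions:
 g(c) = C1 + C2*erf(sqrt(2)*3^(1/4)*c/4)


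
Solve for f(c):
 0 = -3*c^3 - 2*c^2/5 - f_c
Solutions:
 f(c) = C1 - 3*c^4/4 - 2*c^3/15


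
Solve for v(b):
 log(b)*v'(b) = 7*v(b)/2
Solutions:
 v(b) = C1*exp(7*li(b)/2)


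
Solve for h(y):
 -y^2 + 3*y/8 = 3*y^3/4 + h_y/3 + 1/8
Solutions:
 h(y) = C1 - 9*y^4/16 - y^3 + 9*y^2/16 - 3*y/8


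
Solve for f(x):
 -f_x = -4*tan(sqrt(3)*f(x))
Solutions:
 f(x) = sqrt(3)*(pi - asin(C1*exp(4*sqrt(3)*x)))/3
 f(x) = sqrt(3)*asin(C1*exp(4*sqrt(3)*x))/3


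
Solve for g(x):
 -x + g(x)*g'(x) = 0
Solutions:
 g(x) = -sqrt(C1 + x^2)
 g(x) = sqrt(C1 + x^2)


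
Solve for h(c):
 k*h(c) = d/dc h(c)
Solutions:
 h(c) = C1*exp(c*k)


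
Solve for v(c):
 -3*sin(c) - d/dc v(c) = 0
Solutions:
 v(c) = C1 + 3*cos(c)


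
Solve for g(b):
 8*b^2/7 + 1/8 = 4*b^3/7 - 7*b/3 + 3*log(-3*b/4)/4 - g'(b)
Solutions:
 g(b) = C1 + b^4/7 - 8*b^3/21 - 7*b^2/6 + 3*b*log(-b)/4 + b*(-12*log(2) - 7 + 6*log(3))/8


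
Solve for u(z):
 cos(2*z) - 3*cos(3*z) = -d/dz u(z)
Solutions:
 u(z) = C1 - sin(2*z)/2 + sin(3*z)


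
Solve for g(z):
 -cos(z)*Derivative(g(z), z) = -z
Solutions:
 g(z) = C1 + Integral(z/cos(z), z)


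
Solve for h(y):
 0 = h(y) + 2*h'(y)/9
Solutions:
 h(y) = C1*exp(-9*y/2)


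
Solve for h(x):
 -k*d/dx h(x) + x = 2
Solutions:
 h(x) = C1 + x^2/(2*k) - 2*x/k


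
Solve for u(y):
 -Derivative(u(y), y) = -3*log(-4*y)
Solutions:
 u(y) = C1 + 3*y*log(-y) + 3*y*(-1 + 2*log(2))


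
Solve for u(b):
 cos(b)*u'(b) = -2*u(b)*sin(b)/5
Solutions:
 u(b) = C1*cos(b)^(2/5)


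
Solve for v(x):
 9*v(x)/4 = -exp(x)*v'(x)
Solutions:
 v(x) = C1*exp(9*exp(-x)/4)


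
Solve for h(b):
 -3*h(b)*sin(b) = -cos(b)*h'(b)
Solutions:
 h(b) = C1/cos(b)^3


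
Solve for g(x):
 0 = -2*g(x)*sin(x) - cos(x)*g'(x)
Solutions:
 g(x) = C1*cos(x)^2


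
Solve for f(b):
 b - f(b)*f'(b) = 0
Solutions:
 f(b) = -sqrt(C1 + b^2)
 f(b) = sqrt(C1 + b^2)


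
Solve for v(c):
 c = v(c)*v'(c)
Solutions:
 v(c) = -sqrt(C1 + c^2)
 v(c) = sqrt(C1 + c^2)


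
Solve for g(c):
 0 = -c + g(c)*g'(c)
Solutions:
 g(c) = -sqrt(C1 + c^2)
 g(c) = sqrt(C1 + c^2)


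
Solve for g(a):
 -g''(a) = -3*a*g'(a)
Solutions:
 g(a) = C1 + C2*erfi(sqrt(6)*a/2)


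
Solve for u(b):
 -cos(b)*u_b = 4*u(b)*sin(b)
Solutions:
 u(b) = C1*cos(b)^4


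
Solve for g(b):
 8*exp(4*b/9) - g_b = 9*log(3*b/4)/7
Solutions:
 g(b) = C1 - 9*b*log(b)/7 + 9*b*(-log(3) + 1 + 2*log(2))/7 + 18*exp(4*b/9)


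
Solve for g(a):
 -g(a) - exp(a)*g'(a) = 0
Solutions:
 g(a) = C1*exp(exp(-a))


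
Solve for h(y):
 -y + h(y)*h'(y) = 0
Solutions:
 h(y) = -sqrt(C1 + y^2)
 h(y) = sqrt(C1 + y^2)


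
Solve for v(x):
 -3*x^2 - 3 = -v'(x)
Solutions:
 v(x) = C1 + x^3 + 3*x


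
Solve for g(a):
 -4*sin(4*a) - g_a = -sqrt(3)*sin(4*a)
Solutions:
 g(a) = C1 - sqrt(3)*cos(4*a)/4 + cos(4*a)


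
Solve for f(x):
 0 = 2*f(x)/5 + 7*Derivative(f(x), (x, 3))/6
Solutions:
 f(x) = C3*exp(x*(-12^(1/3)*35^(2/3) + 3*3^(1/3)*70^(2/3))/140)*sin(3^(5/6)*70^(2/3)*x/70) + C4*exp(x*(-12^(1/3)*35^(2/3) + 3*3^(1/3)*70^(2/3))/140)*cos(3^(5/6)*70^(2/3)*x/70) + C5*exp(-x*(12^(1/3)*35^(2/3) + 3*3^(1/3)*70^(2/3))/140) + (C1*sin(3^(5/6)*70^(2/3)*x/70) + C2*cos(3^(5/6)*70^(2/3)*x/70))*exp(12^(1/3)*35^(2/3)*x/70)


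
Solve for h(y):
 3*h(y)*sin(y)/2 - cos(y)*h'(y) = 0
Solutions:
 h(y) = C1/cos(y)^(3/2)


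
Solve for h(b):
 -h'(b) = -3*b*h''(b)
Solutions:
 h(b) = C1 + C2*b^(4/3)


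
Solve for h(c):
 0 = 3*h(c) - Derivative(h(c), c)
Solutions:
 h(c) = C1*exp(3*c)


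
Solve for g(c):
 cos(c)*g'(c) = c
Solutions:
 g(c) = C1 + Integral(c/cos(c), c)


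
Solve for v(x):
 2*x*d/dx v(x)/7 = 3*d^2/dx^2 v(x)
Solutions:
 v(x) = C1 + C2*erfi(sqrt(21)*x/21)


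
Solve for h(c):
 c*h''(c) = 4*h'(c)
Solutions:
 h(c) = C1 + C2*c^5


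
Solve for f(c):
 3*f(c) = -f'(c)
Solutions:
 f(c) = C1*exp(-3*c)


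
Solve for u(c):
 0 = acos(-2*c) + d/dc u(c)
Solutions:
 u(c) = C1 - c*acos(-2*c) - sqrt(1 - 4*c^2)/2


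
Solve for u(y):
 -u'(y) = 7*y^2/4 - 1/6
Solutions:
 u(y) = C1 - 7*y^3/12 + y/6


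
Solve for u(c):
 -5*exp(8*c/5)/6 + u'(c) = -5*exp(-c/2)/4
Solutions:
 u(c) = C1 + 25*exp(8*c/5)/48 + 5*exp(-c/2)/2


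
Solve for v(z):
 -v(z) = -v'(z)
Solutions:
 v(z) = C1*exp(z)


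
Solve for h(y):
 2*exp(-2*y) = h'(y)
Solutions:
 h(y) = C1 - exp(-2*y)


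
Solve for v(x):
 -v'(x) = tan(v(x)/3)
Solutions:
 v(x) = -3*asin(C1*exp(-x/3)) + 3*pi
 v(x) = 3*asin(C1*exp(-x/3))


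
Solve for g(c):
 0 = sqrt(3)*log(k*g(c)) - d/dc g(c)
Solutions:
 li(k*g(c))/k = C1 + sqrt(3)*c


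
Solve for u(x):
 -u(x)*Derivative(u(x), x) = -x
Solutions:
 u(x) = -sqrt(C1 + x^2)
 u(x) = sqrt(C1 + x^2)


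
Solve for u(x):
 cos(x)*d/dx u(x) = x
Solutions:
 u(x) = C1 + Integral(x/cos(x), x)


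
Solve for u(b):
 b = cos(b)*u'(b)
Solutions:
 u(b) = C1 + Integral(b/cos(b), b)


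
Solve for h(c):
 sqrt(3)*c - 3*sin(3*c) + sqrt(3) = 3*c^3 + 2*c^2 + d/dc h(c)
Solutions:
 h(c) = C1 - 3*c^4/4 - 2*c^3/3 + sqrt(3)*c^2/2 + sqrt(3)*c + cos(3*c)


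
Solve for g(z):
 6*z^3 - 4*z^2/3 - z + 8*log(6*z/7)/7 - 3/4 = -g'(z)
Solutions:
 g(z) = C1 - 3*z^4/2 + 4*z^3/9 + z^2/2 - 8*z*log(z)/7 - 8*z*log(6)/7 + 53*z/28 + 8*z*log(7)/7


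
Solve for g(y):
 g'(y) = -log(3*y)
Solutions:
 g(y) = C1 - y*log(y) - y*log(3) + y


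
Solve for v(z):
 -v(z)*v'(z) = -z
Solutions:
 v(z) = -sqrt(C1 + z^2)
 v(z) = sqrt(C1 + z^2)


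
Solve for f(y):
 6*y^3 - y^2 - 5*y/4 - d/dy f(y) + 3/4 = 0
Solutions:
 f(y) = C1 + 3*y^4/2 - y^3/3 - 5*y^2/8 + 3*y/4


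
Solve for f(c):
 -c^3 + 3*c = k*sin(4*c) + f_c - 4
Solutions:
 f(c) = C1 - c^4/4 + 3*c^2/2 + 4*c + k*cos(4*c)/4


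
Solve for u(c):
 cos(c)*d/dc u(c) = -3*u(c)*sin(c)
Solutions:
 u(c) = C1*cos(c)^3


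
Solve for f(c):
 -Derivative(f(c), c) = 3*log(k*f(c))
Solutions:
 li(k*f(c))/k = C1 - 3*c


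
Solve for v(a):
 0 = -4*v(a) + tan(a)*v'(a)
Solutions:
 v(a) = C1*sin(a)^4


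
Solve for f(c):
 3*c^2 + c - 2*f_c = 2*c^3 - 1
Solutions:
 f(c) = C1 - c^4/4 + c^3/2 + c^2/4 + c/2


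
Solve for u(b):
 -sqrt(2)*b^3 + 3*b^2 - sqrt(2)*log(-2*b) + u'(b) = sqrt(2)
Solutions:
 u(b) = C1 + sqrt(2)*b^4/4 - b^3 + sqrt(2)*b*log(-b) + sqrt(2)*b*log(2)


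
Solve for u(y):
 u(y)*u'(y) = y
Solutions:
 u(y) = -sqrt(C1 + y^2)
 u(y) = sqrt(C1 + y^2)


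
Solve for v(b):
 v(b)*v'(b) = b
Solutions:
 v(b) = -sqrt(C1 + b^2)
 v(b) = sqrt(C1 + b^2)


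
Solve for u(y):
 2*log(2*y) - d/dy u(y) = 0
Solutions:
 u(y) = C1 + 2*y*log(y) - 2*y + y*log(4)


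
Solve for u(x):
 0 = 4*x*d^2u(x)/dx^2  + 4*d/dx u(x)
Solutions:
 u(x) = C1 + C2*log(x)


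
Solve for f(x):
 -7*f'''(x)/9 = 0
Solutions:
 f(x) = C1 + C2*x + C3*x^2


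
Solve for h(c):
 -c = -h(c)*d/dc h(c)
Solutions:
 h(c) = -sqrt(C1 + c^2)
 h(c) = sqrt(C1 + c^2)


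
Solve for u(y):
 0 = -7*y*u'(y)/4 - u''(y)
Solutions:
 u(y) = C1 + C2*erf(sqrt(14)*y/4)


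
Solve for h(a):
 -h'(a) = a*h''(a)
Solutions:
 h(a) = C1 + C2*log(a)


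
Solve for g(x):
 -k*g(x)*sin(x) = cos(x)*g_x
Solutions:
 g(x) = C1*exp(k*log(cos(x)))


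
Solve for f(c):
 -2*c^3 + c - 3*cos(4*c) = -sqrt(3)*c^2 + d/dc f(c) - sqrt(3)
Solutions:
 f(c) = C1 - c^4/2 + sqrt(3)*c^3/3 + c^2/2 + sqrt(3)*c - 3*sin(4*c)/4


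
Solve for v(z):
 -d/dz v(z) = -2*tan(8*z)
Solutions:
 v(z) = C1 - log(cos(8*z))/4


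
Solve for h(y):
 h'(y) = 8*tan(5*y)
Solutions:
 h(y) = C1 - 8*log(cos(5*y))/5


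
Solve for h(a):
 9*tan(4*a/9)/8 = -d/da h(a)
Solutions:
 h(a) = C1 + 81*log(cos(4*a/9))/32


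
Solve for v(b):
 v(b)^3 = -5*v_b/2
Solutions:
 v(b) = -sqrt(10)*sqrt(-1/(C1 - 2*b))/2
 v(b) = sqrt(10)*sqrt(-1/(C1 - 2*b))/2


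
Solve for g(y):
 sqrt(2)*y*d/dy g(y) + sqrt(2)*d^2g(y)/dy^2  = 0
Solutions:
 g(y) = C1 + C2*erf(sqrt(2)*y/2)


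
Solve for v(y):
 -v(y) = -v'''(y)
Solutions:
 v(y) = C3*exp(y) + (C1*sin(sqrt(3)*y/2) + C2*cos(sqrt(3)*y/2))*exp(-y/2)


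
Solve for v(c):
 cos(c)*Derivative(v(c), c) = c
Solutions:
 v(c) = C1 + Integral(c/cos(c), c)


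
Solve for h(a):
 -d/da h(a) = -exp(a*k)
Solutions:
 h(a) = C1 + exp(a*k)/k


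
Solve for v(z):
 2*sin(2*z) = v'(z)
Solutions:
 v(z) = C1 - cos(2*z)


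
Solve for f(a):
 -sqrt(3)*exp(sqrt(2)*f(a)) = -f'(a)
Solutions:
 f(a) = sqrt(2)*(2*log(-1/(C1 + sqrt(3)*a)) - log(2))/4


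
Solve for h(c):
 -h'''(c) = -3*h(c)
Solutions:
 h(c) = C3*exp(3^(1/3)*c) + (C1*sin(3^(5/6)*c/2) + C2*cos(3^(5/6)*c/2))*exp(-3^(1/3)*c/2)


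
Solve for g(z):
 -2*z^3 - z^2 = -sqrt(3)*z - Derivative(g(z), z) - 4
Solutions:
 g(z) = C1 + z^4/2 + z^3/3 - sqrt(3)*z^2/2 - 4*z


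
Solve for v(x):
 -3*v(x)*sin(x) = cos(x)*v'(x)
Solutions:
 v(x) = C1*cos(x)^3


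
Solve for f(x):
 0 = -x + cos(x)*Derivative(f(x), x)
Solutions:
 f(x) = C1 + Integral(x/cos(x), x)


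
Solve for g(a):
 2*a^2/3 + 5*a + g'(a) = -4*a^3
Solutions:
 g(a) = C1 - a^4 - 2*a^3/9 - 5*a^2/2


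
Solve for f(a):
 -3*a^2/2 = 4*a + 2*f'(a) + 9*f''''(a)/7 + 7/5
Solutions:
 f(a) = C1 + C4*exp(-42^(1/3)*a/3) - a^3/4 - a^2 - 7*a/10 + (C2*sin(14^(1/3)*3^(5/6)*a/6) + C3*cos(14^(1/3)*3^(5/6)*a/6))*exp(42^(1/3)*a/6)


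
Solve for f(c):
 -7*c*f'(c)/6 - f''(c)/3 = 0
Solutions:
 f(c) = C1 + C2*erf(sqrt(7)*c/2)


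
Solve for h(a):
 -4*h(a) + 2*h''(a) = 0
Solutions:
 h(a) = C1*exp(-sqrt(2)*a) + C2*exp(sqrt(2)*a)


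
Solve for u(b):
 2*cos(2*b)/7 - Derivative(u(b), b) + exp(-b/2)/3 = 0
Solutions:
 u(b) = C1 + sin(2*b)/7 - 2*exp(-b/2)/3


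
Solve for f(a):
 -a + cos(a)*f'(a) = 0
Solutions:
 f(a) = C1 + Integral(a/cos(a), a)


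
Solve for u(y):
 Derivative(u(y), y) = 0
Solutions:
 u(y) = C1


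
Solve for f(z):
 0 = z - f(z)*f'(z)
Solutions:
 f(z) = -sqrt(C1 + z^2)
 f(z) = sqrt(C1 + z^2)


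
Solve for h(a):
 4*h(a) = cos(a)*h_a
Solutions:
 h(a) = C1*(sin(a)^2 + 2*sin(a) + 1)/(sin(a)^2 - 2*sin(a) + 1)


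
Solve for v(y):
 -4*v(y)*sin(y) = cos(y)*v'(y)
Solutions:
 v(y) = C1*cos(y)^4


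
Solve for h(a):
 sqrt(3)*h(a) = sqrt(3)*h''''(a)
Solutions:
 h(a) = C1*exp(-a) + C2*exp(a) + C3*sin(a) + C4*cos(a)


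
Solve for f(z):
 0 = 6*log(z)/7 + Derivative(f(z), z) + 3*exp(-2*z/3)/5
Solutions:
 f(z) = C1 - 6*z*log(z)/7 + 6*z/7 + 9*exp(-2*z/3)/10


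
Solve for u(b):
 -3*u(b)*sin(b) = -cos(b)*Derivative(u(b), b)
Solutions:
 u(b) = C1/cos(b)^3


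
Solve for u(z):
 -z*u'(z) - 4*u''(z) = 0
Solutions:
 u(z) = C1 + C2*erf(sqrt(2)*z/4)


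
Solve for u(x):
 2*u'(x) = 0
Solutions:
 u(x) = C1


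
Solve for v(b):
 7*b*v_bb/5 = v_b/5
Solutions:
 v(b) = C1 + C2*b^(8/7)


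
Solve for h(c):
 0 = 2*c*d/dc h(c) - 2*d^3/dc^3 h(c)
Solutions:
 h(c) = C1 + Integral(C2*airyai(c) + C3*airybi(c), c)


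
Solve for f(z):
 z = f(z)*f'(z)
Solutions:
 f(z) = -sqrt(C1 + z^2)
 f(z) = sqrt(C1 + z^2)


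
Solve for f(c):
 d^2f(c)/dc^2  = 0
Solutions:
 f(c) = C1 + C2*c


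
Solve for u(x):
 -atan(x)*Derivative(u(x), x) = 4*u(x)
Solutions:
 u(x) = C1*exp(-4*Integral(1/atan(x), x))


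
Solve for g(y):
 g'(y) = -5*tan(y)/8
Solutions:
 g(y) = C1 + 5*log(cos(y))/8


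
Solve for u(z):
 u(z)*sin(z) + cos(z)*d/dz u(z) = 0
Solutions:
 u(z) = C1*cos(z)


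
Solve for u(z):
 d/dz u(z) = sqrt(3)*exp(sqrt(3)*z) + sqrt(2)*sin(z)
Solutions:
 u(z) = C1 + exp(sqrt(3)*z) - sqrt(2)*cos(z)


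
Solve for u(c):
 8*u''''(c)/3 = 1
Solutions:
 u(c) = C1 + C2*c + C3*c^2 + C4*c^3 + c^4/64


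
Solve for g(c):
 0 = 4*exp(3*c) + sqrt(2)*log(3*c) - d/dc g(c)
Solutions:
 g(c) = C1 + sqrt(2)*c*log(c) + sqrt(2)*c*(-1 + log(3)) + 4*exp(3*c)/3


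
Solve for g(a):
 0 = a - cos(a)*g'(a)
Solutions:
 g(a) = C1 + Integral(a/cos(a), a)


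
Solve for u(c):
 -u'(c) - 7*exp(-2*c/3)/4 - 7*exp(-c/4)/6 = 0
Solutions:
 u(c) = C1 + 21*exp(-2*c/3)/8 + 14*exp(-c/4)/3


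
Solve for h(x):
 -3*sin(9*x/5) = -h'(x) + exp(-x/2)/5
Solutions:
 h(x) = C1 - 5*cos(9*x/5)/3 - 2*exp(-x/2)/5


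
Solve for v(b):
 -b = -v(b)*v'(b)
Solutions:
 v(b) = -sqrt(C1 + b^2)
 v(b) = sqrt(C1 + b^2)


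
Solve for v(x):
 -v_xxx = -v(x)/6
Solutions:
 v(x) = C3*exp(6^(2/3)*x/6) + (C1*sin(2^(2/3)*3^(1/6)*x/4) + C2*cos(2^(2/3)*3^(1/6)*x/4))*exp(-6^(2/3)*x/12)


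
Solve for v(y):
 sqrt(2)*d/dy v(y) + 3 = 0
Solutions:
 v(y) = C1 - 3*sqrt(2)*y/2


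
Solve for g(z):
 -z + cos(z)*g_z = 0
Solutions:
 g(z) = C1 + Integral(z/cos(z), z)


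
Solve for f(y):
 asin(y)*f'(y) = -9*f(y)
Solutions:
 f(y) = C1*exp(-9*Integral(1/asin(y), y))


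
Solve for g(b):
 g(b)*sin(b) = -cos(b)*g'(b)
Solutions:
 g(b) = C1*cos(b)


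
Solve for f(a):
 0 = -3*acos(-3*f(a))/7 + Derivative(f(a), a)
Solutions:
 Integral(1/acos(-3*_y), (_y, f(a))) = C1 + 3*a/7


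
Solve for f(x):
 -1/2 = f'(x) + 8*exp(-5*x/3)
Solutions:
 f(x) = C1 - x/2 + 24*exp(-5*x/3)/5


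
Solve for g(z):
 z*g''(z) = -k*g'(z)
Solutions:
 g(z) = C1 + z^(1 - re(k))*(C2*sin(log(z)*Abs(im(k))) + C3*cos(log(z)*im(k)))


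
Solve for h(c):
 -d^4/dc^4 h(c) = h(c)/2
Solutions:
 h(c) = (C1*sin(2^(1/4)*c/2) + C2*cos(2^(1/4)*c/2))*exp(-2^(1/4)*c/2) + (C3*sin(2^(1/4)*c/2) + C4*cos(2^(1/4)*c/2))*exp(2^(1/4)*c/2)


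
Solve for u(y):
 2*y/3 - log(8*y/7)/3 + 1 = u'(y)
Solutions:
 u(y) = C1 + y^2/3 - y*log(y)/3 - y*log(2) + y*log(7)/3 + 4*y/3


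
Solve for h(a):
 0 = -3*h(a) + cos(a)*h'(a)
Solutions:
 h(a) = C1*(sin(a) + 1)^(3/2)/(sin(a) - 1)^(3/2)


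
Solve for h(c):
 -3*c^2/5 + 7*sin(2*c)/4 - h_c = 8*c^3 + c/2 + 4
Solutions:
 h(c) = C1 - 2*c^4 - c^3/5 - c^2/4 - 4*c - 7*cos(2*c)/8


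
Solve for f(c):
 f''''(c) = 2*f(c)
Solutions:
 f(c) = C1*exp(-2^(1/4)*c) + C2*exp(2^(1/4)*c) + C3*sin(2^(1/4)*c) + C4*cos(2^(1/4)*c)


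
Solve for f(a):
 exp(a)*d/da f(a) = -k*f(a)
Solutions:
 f(a) = C1*exp(k*exp(-a))


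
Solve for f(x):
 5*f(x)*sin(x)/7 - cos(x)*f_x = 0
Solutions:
 f(x) = C1/cos(x)^(5/7)


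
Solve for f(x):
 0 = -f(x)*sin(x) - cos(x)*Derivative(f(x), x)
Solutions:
 f(x) = C1*cos(x)


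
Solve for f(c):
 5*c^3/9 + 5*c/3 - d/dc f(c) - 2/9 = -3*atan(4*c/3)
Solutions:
 f(c) = C1 + 5*c^4/36 + 5*c^2/6 + 3*c*atan(4*c/3) - 2*c/9 - 9*log(16*c^2 + 9)/8


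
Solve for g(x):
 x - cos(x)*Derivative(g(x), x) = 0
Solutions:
 g(x) = C1 + Integral(x/cos(x), x)


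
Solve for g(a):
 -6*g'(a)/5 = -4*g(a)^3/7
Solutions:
 g(a) = -sqrt(42)*sqrt(-1/(C1 + 10*a))/2
 g(a) = sqrt(42)*sqrt(-1/(C1 + 10*a))/2


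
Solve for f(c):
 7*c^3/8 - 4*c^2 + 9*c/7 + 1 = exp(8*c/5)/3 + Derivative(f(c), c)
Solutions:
 f(c) = C1 + 7*c^4/32 - 4*c^3/3 + 9*c^2/14 + c - 5*exp(8*c/5)/24


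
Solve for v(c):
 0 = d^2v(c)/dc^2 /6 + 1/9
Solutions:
 v(c) = C1 + C2*c - c^2/3


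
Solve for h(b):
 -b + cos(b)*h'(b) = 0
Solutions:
 h(b) = C1 + Integral(b/cos(b), b)


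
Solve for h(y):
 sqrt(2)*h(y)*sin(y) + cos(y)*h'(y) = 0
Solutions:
 h(y) = C1*cos(y)^(sqrt(2))


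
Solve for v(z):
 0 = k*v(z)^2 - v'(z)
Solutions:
 v(z) = -1/(C1 + k*z)


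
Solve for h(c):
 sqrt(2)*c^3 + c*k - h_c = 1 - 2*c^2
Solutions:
 h(c) = C1 + sqrt(2)*c^4/4 + 2*c^3/3 + c^2*k/2 - c


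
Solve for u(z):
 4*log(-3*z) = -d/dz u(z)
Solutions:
 u(z) = C1 - 4*z*log(-z) + 4*z*(1 - log(3))


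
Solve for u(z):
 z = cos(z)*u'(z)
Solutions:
 u(z) = C1 + Integral(z/cos(z), z)


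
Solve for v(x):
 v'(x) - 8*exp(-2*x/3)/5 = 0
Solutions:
 v(x) = C1 - 12*exp(-2*x/3)/5


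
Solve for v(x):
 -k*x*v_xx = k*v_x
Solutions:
 v(x) = C1 + C2*log(x)


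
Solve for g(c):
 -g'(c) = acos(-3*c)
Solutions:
 g(c) = C1 - c*acos(-3*c) - sqrt(1 - 9*c^2)/3


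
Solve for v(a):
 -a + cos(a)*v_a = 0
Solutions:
 v(a) = C1 + Integral(a/cos(a), a)


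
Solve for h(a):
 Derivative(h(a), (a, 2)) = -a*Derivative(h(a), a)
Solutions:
 h(a) = C1 + C2*erf(sqrt(2)*a/2)


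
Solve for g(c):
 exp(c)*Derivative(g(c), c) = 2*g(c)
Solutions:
 g(c) = C1*exp(-2*exp(-c))


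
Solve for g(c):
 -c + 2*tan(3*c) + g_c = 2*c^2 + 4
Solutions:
 g(c) = C1 + 2*c^3/3 + c^2/2 + 4*c + 2*log(cos(3*c))/3


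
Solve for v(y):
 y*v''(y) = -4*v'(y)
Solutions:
 v(y) = C1 + C2/y^3


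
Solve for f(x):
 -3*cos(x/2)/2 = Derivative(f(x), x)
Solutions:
 f(x) = C1 - 3*sin(x/2)


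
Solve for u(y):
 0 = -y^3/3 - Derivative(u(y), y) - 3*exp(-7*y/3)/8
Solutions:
 u(y) = C1 - y^4/12 + 9*exp(-7*y/3)/56


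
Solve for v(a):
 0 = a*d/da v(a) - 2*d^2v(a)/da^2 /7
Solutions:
 v(a) = C1 + C2*erfi(sqrt(7)*a/2)


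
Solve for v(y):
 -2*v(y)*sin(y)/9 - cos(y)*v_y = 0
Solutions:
 v(y) = C1*cos(y)^(2/9)


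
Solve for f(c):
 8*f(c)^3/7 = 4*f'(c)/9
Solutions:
 f(c) = -sqrt(14)*sqrt(-1/(C1 + 18*c))/2
 f(c) = sqrt(14)*sqrt(-1/(C1 + 18*c))/2


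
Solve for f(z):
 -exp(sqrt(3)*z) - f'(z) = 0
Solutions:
 f(z) = C1 - sqrt(3)*exp(sqrt(3)*z)/3


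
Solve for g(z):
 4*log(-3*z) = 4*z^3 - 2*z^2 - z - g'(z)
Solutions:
 g(z) = C1 + z^4 - 2*z^3/3 - z^2/2 - 4*z*log(-z) + 4*z*(1 - log(3))


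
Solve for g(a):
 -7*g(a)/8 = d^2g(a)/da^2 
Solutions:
 g(a) = C1*sin(sqrt(14)*a/4) + C2*cos(sqrt(14)*a/4)


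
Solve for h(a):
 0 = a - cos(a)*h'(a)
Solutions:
 h(a) = C1 + Integral(a/cos(a), a)


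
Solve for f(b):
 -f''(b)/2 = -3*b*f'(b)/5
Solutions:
 f(b) = C1 + C2*erfi(sqrt(15)*b/5)


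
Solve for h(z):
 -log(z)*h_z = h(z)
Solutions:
 h(z) = C1*exp(-li(z))


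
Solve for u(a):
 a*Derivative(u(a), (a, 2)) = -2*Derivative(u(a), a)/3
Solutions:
 u(a) = C1 + C2*a^(1/3)


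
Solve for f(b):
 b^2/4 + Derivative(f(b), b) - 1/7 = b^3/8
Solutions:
 f(b) = C1 + b^4/32 - b^3/12 + b/7


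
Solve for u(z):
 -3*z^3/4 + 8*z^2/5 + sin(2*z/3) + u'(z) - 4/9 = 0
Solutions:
 u(z) = C1 + 3*z^4/16 - 8*z^3/15 + 4*z/9 + 3*cos(2*z/3)/2


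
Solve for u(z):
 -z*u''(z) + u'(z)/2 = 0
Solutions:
 u(z) = C1 + C2*z^(3/2)


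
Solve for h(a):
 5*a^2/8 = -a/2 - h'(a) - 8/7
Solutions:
 h(a) = C1 - 5*a^3/24 - a^2/4 - 8*a/7


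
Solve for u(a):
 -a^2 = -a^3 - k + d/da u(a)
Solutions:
 u(a) = C1 + a^4/4 - a^3/3 + a*k


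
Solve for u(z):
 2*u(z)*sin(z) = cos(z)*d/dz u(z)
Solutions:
 u(z) = C1/cos(z)^2


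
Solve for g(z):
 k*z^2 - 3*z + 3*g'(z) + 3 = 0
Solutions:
 g(z) = C1 - k*z^3/9 + z^2/2 - z


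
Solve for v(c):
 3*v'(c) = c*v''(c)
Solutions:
 v(c) = C1 + C2*c^4


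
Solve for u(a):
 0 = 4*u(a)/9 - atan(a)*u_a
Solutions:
 u(a) = C1*exp(4*Integral(1/atan(a), a)/9)


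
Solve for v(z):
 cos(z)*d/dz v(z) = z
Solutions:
 v(z) = C1 + Integral(z/cos(z), z)


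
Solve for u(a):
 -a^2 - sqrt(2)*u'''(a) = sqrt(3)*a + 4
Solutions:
 u(a) = C1 + C2*a + C3*a^2 - sqrt(2)*a^5/120 - sqrt(6)*a^4/48 - sqrt(2)*a^3/3


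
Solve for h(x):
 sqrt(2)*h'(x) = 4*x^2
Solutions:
 h(x) = C1 + 2*sqrt(2)*x^3/3


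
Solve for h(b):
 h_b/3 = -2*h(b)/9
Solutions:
 h(b) = C1*exp(-2*b/3)


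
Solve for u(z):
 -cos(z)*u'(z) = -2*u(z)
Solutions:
 u(z) = C1*(sin(z) + 1)/(sin(z) - 1)


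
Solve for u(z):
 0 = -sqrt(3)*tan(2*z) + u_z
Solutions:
 u(z) = C1 - sqrt(3)*log(cos(2*z))/2


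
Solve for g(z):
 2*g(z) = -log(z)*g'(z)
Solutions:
 g(z) = C1*exp(-2*li(z))


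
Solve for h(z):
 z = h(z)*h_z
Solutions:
 h(z) = -sqrt(C1 + z^2)
 h(z) = sqrt(C1 + z^2)


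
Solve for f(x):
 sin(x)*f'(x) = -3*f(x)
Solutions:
 f(x) = C1*(cos(x) + 1)^(3/2)/(cos(x) - 1)^(3/2)


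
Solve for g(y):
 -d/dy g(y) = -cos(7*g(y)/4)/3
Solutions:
 -y/3 - 2*log(sin(7*g(y)/4) - 1)/7 + 2*log(sin(7*g(y)/4) + 1)/7 = C1


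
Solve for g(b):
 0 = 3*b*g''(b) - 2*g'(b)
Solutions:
 g(b) = C1 + C2*b^(5/3)


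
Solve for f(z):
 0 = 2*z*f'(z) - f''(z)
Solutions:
 f(z) = C1 + C2*erfi(z)


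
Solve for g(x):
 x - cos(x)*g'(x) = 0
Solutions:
 g(x) = C1 + Integral(x/cos(x), x)


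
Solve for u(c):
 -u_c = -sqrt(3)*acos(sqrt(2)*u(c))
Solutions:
 Integral(1/acos(sqrt(2)*_y), (_y, u(c))) = C1 + sqrt(3)*c


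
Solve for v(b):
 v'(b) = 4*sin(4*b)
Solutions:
 v(b) = C1 - cos(4*b)


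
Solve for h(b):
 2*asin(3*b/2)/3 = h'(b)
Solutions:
 h(b) = C1 + 2*b*asin(3*b/2)/3 + 2*sqrt(4 - 9*b^2)/9


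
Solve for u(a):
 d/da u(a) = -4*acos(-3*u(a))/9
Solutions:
 Integral(1/acos(-3*_y), (_y, u(a))) = C1 - 4*a/9


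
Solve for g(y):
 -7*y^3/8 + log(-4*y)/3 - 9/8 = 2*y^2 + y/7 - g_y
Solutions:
 g(y) = C1 + 7*y^4/32 + 2*y^3/3 + y^2/14 - y*log(-y)/3 + y*(35 - 16*log(2))/24


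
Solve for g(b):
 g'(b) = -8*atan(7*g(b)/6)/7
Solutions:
 Integral(1/atan(7*_y/6), (_y, g(b))) = C1 - 8*b/7


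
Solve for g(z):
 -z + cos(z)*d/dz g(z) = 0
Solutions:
 g(z) = C1 + Integral(z/cos(z), z)


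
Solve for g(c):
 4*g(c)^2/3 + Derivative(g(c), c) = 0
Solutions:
 g(c) = 3/(C1 + 4*c)


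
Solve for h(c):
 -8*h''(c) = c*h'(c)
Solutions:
 h(c) = C1 + C2*erf(c/4)


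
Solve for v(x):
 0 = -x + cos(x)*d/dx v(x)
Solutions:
 v(x) = C1 + Integral(x/cos(x), x)


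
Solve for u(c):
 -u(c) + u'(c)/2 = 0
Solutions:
 u(c) = C1*exp(2*c)


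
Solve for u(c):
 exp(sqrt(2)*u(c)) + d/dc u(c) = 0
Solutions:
 u(c) = sqrt(2)*(2*log(1/(C1 + c)) - log(2))/4


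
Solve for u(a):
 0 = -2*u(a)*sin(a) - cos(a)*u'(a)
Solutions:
 u(a) = C1*cos(a)^2


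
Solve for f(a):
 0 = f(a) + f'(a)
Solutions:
 f(a) = C1*exp(-a)


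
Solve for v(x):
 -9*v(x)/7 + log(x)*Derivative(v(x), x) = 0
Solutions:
 v(x) = C1*exp(9*li(x)/7)


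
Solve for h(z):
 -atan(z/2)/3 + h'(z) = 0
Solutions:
 h(z) = C1 + z*atan(z/2)/3 - log(z^2 + 4)/3


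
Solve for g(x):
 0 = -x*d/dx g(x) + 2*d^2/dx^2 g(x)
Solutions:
 g(x) = C1 + C2*erfi(x/2)
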